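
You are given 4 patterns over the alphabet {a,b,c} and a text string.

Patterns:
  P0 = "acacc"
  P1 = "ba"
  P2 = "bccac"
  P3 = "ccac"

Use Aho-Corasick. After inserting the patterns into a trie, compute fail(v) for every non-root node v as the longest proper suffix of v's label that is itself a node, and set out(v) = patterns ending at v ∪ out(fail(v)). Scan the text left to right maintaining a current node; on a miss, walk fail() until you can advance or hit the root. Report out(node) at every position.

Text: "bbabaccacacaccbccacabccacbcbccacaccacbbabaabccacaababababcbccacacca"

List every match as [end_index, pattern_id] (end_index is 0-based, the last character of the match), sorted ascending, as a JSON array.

Construct AC machine:
Trie (insert patterns):
  0='ε' goto a→1 b→6 c→12
  1='a' goto c→2
  2='ac' goto a→3
  3='aca' goto c→4
  4='acac' goto c→5
  5='acacc' goto ·  ←P0
  6='b' goto a→7 c→8
  7='ba' goto ·  ←P1
  8='bc' goto c→9
  9='bcc' goto a→10
  10='bcca' goto c→11
  11='bccac' goto ·  ←P2
  12='c' goto c→13
  13='cc' goto a→14
  14='cca' goto c→15
  15='ccac' goto ·  ←P3

Failure links (BFS by depth):
  n1('a'): parent n0 fail=0; on 'a' 0 → fail=0;  out ∅∪∅=∅
  n6('b'): parent n0 fail=0; on 'b' 0 → fail=0;  out ∅∪∅=∅
  n12('c'): parent n0 fail=0; on 'c' 0 → fail=0;  out ∅∪∅=∅
  n2('ac'): parent n1 fail=0; on 'c' 0 → fail=12;  out ∅∪∅=∅
  n7('ba'): parent n6 fail=0; on 'a' 0 → fail=1;  out {1}∪∅={1}
  n8('bc'): parent n6 fail=0; on 'c' 0 → fail=12;  out ∅∪∅=∅
  n13('cc'): parent n12 fail=0; on 'c' 0 → fail=12;  out ∅∪∅=∅
  n3('aca'): parent n2 fail=12; on 'a' 12→0 → fail=1;  out ∅∪∅=∅
  n9('bcc'): parent n8 fail=12; on 'c' 12 → fail=13;  out ∅∪∅=∅
  n14('cca'): parent n13 fail=12; on 'a' 12→0 → fail=1;  out ∅∪∅=∅
  n4('acac'): parent n3 fail=1; on 'c' 1 → fail=2;  out ∅∪∅=∅
  n10('bcca'): parent n9 fail=13; on 'a' 13 → fail=14;  out ∅∪∅=∅
  n15('ccac'): parent n14 fail=1; on 'c' 1 → fail=2;  out {3}∪∅={3}
  n5('acacc'): parent n4 fail=2; on 'c' 2→12 → fail=13;  out {0}∪∅={0}
  n11('bccac'): parent n10 fail=14; on 'c' 14 → fail=15;  out {2}∪{3}={2,3}

Scan:
i=0 'b': node 0→6
i=1 'b': node 6→6 (fail-walked)
i=2 'a': node 6→7  emit P1@[1:2]
i=3 'b': node 7→6 (fail-walked)
i=4 'a': node 6→7  emit P1@[3:4]
i=5 'c': node 7→2 (fail-walked)
i=6 'c': node 2→13 (fail-walked)
i=7 'a': node 13→14
i=8 'c': node 14→15  emit P3@[5:8]
i=9 'a': node 15→3 (fail-walked)
i=10 'c': node 3→4
i=11 'a': node 4→3 (fail-walked)
i=12 'c': node 3→4
i=13 'c': node 4→5  emit P0@[9:13]
i=14 'b': node 5→6 (fail-walked)
i=15 'c': node 6→8
i=16 'c': node 8→9
i=17 'a': node 9→10
i=18 'c': node 10→11  emit P2@[14:18],P3@[15:18]
i=19 'a': node 11→3 (fail-walked)
i=20 'b': node 3→6 (fail-walked)
i=21 'c': node 6→8
i=22 'c': node 8→9
i=23 'a': node 9→10
i=24 'c': node 10→11  emit P2@[20:24],P3@[21:24]
i=25 'b': node 11→6 (fail-walked)
i=26 'c': node 6→8
i=27 'b': node 8→6 (fail-walked)
i=28 'c': node 6→8
i=29 'c': node 8→9
i=30 'a': node 9→10
i=31 'c': node 10→11  emit P2@[27:31],P3@[28:31]
i=32 'a': node 11→3 (fail-walked)
i=33 'c': node 3→4
i=34 'c': node 4→5  emit P0@[30:34]
i=35 'a': node 5→14 (fail-walked)
i=36 'c': node 14→15  emit P3@[33:36]
i=37 'b': node 15→6 (fail-walked)
i=38 'b': node 6→6 (fail-walked)
i=39 'a': node 6→7  emit P1@[38:39]
i=40 'b': node 7→6 (fail-walked)
i=41 'a': node 6→7  emit P1@[40:41]
i=42 'a': node 7→1 (fail-walked)
i=43 'b': node 1→6 (fail-walked)
i=44 'c': node 6→8
i=45 'c': node 8→9
i=46 'a': node 9→10
i=47 'c': node 10→11  emit P2@[43:47],P3@[44:47]
i=48 'a': node 11→3 (fail-walked)
i=49 'a': node 3→1 (fail-walked)
i=50 'b': node 1→6 (fail-walked)
i=51 'a': node 6→7  emit P1@[50:51]
i=52 'b': node 7→6 (fail-walked)
i=53 'a': node 6→7  emit P1@[52:53]
i=54 'b': node 7→6 (fail-walked)
i=55 'a': node 6→7  emit P1@[54:55]
i=56 'b': node 7→6 (fail-walked)
i=57 'c': node 6→8
i=58 'b': node 8→6 (fail-walked)
i=59 'c': node 6→8
i=60 'c': node 8→9
i=61 'a': node 9→10
i=62 'c': node 10→11  emit P2@[58:62],P3@[59:62]
i=63 'a': node 11→3 (fail-walked)
i=64 'c': node 3→4
i=65 'c': node 4→5  emit P0@[61:65]
i=66 'a': node 5→14 (fail-walked)

Matches: [[2,1],[4,1],[8,3],[13,0],[18,2],[18,3],[24,2],[24,3],[31,2],[31,3],[34,0],[36,3],[39,1],[41,1],[47,2],[47,3],[51,1],[53,1],[55,1],[62,2],[62,3],[65,0]]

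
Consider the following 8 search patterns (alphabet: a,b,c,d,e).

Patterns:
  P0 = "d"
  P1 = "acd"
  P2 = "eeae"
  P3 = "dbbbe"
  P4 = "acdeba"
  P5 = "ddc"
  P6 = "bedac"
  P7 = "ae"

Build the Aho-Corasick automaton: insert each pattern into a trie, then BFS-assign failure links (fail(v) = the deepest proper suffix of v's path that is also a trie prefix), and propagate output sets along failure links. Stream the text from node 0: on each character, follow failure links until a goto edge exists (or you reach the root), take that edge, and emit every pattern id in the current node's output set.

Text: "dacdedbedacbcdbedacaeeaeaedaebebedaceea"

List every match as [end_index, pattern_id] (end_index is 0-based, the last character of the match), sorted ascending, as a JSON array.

Construct AC machine:
Trie (insert patterns):
  n0 'ε': a→2 b→18 d→1 e→5
  n1 'd': b→9 d→16  ←P0
  n2 'a': c→3 e→23
  n3 'ac': d→4
  n4 'acd': e→13  ←P1
  n5 'e': e→6
  n6 'ee': a→7
  n7 'eea': e→8
  n8 'eeae': ·  ←P2
  n9 'db': b→10
  n10 'dbb': b→11
  n11 'dbbb': e→12
  n12 'dbbbe': ·  ←P3
  n13 'acde': b→14
  n14 'acdeb': a→15
  n15 'acdeba': ·  ←P4
  n16 'dd': c→17
  n17 'ddc': ·  ←P5
  n18 'b': e→19
  n19 'be': d→20
  n20 'bed': a→21
  n21 'beda': c→22
  n22 'bedac': ·  ←P6
  n23 'ae': ·  ←P7

BFS fail/out derivation:
  n1('d'): parent n0 fail=0; on 'd' 0 → fail=0;  out {0}∪∅={0}
  n2('a'): parent n0 fail=0; on 'a' 0 → fail=0;  out ∅∪∅=∅
  n5('e'): parent n0 fail=0; on 'e' 0 → fail=0;  out ∅∪∅=∅
  n18('b'): parent n0 fail=0; on 'b' 0 → fail=0;  out ∅∪∅=∅
  n3('ac'): parent n2 fail=0; on 'c' 0 → fail=0;  out ∅∪∅=∅
  n6('ee'): parent n5 fail=0; on 'e' 0 → fail=5;  out ∅∪∅=∅
  n9('db'): parent n1 fail=0; on 'b' 0 → fail=18;  out ∅∪∅=∅
  n16('dd'): parent n1 fail=0; on 'd' 0 → fail=1;  out ∅∪{0}={0}
  n19('be'): parent n18 fail=0; on 'e' 0 → fail=5;  out ∅∪∅=∅
  n23('ae'): parent n2 fail=0; on 'e' 0 → fail=5;  out {7}∪∅={7}
  n4('acd'): parent n3 fail=0; on 'd' 0 → fail=1;  out {1}∪{0}={0,1}
  n7('eea'): parent n6 fail=5; on 'a' 5→0 → fail=2;  out ∅∪∅=∅
  n10('dbb'): parent n9 fail=18; on 'b' 18→0 → fail=18;  out ∅∪∅=∅
  n17('ddc'): parent n16 fail=1; on 'c' 1→0 → fail=0;  out {5}∪∅={5}
  n20('bed'): parent n19 fail=5; on 'd' 5→0 → fail=1;  out ∅∪{0}={0}
  n8('eeae'): parent n7 fail=2; on 'e' 2 → fail=23;  out {2}∪{7}={2,7}
  n11('dbbb'): parent n10 fail=18; on 'b' 18→0 → fail=18;  out ∅∪∅=∅
  n13('acde'): parent n4 fail=1; on 'e' 1→0 → fail=5;  out ∅∪∅=∅
  n21('beda'): parent n20 fail=1; on 'a' 1→0 → fail=2;  out ∅∪∅=∅
  n12('dbbbe'): parent n11 fail=18; on 'e' 18 → fail=19;  out {3}∪∅={3}
  n14('acdeb'): parent n13 fail=5; on 'b' 5→0 → fail=18;  out ∅∪∅=∅
  n22('bedac'): parent n21 fail=2; on 'c' 2 → fail=3;  out {6}∪∅={6}
  n15('acdeba'): parent n14 fail=18; on 'a' 18→0 → fail=2;  out {4}∪∅={4}

Text stream:
[0] read 'd'  n0⇒n1  ** P0@[0:0]
[1] read 'a'  n1⇒n2 (fail-walked)
[2] read 'c'  n2⇒n3
[3] read 'd'  n3⇒n4  ** P0@[3:3],P1@[1:3]
[4] read 'e'  n4⇒n13
[5] read 'd'  n13⇒n1 (fail-walked)  ** P0@[5:5]
[6] read 'b'  n1⇒n9
[7] read 'e'  n9⇒n19 (fail-walked)
[8] read 'd'  n19⇒n20  ** P0@[8:8]
[9] read 'a'  n20⇒n21
[10] read 'c'  n21⇒n22  ** P6@[6:10]
[11] read 'b'  n22⇒n18 (fail-walked)
[12] read 'c'  n18⇒n0 (fail-walked)
[13] read 'd'  n0⇒n1  ** P0@[13:13]
[14] read 'b'  n1⇒n9
[15] read 'e'  n9⇒n19 (fail-walked)
[16] read 'd'  n19⇒n20  ** P0@[16:16]
[17] read 'a'  n20⇒n21
[18] read 'c'  n21⇒n22  ** P6@[14:18]
[19] read 'a'  n22⇒n2 (fail-walked)
[20] read 'e'  n2⇒n23  ** P7@[19:20]
[21] read 'e'  n23⇒n6 (fail-walked)
[22] read 'a'  n6⇒n7
[23] read 'e'  n7⇒n8  ** P2@[20:23],P7@[22:23]
[24] read 'a'  n8⇒n2 (fail-walked)
[25] read 'e'  n2⇒n23  ** P7@[24:25]
[26] read 'd'  n23⇒n1 (fail-walked)  ** P0@[26:26]
[27] read 'a'  n1⇒n2 (fail-walked)
[28] read 'e'  n2⇒n23  ** P7@[27:28]
[29] read 'b'  n23⇒n18 (fail-walked)
[30] read 'e'  n18⇒n19
[31] read 'b'  n19⇒n18 (fail-walked)
[32] read 'e'  n18⇒n19
[33] read 'd'  n19⇒n20  ** P0@[33:33]
[34] read 'a'  n20⇒n21
[35] read 'c'  n21⇒n22  ** P6@[31:35]
[36] read 'e'  n22⇒n5 (fail-walked)
[37] read 'e'  n5⇒n6
[38] read 'a'  n6⇒n7

Result: [[0,0],[3,0],[3,1],[5,0],[8,0],[10,6],[13,0],[16,0],[18,6],[20,7],[23,2],[23,7],[25,7],[26,0],[28,7],[33,0],[35,6]]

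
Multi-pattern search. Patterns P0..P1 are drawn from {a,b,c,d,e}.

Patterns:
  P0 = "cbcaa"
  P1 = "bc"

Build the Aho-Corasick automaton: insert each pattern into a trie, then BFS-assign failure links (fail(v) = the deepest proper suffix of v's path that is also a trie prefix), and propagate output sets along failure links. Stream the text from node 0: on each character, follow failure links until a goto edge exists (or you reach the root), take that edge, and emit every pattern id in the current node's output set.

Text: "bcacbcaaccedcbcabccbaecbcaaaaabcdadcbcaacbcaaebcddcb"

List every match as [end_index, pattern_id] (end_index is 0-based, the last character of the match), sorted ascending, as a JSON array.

Build:
Trie (insert patterns):
  0='ε' goto b→6 c→1
  1='c' goto b→2
  2='cb' goto c→3
  3='cbc' goto a→4
  4='cbca' goto a→5
  5='cbcaa' goto ·  [P0 ends]
  6='b' goto c→7
  7='bc' goto ·  [P1 ends]

BFS fail/out derivation:
  fail(1) 'c': from fail(0)=0 chase 'c': 0 ⇒ 0;  out=∅∪out(0)=∅
  fail(6) 'b': from fail(0)=0 chase 'b': 0 ⇒ 0;  out=∅∪out(0)=∅
  fail(2) 'cb': from fail(1)=0 chase 'b': 0 ⇒ 6;  out=∅∪out(6)=∅
  fail(7) 'bc': from fail(6)=0 chase 'c': 0 ⇒ 1;  out={1}∪out(1)={1}
  fail(3) 'cbc': from fail(2)=6 chase 'c': 6 ⇒ 7;  out=∅∪out(7)={1}
  fail(4) 'cbca': from fail(3)=7 chase 'a': 7→1→0 ⇒ 0;  out=∅∪out(0)=∅
  fail(5) 'cbcaa': from fail(4)=0 chase 'a': 0 ⇒ 0;  out={0}∪out(0)={0}

Scan:
i=0 'b': node 0→6
i=1 'c': node 6→7  emit P1@[0:1]
i=2 'a': node 7→0 (via fail)
i=3 'c': node 0→1
i=4 'b': node 1→2
i=5 'c': node 2→3  emit P1@[4:5]
i=6 'a': node 3→4
i=7 'a': node 4→5  emit P0@[3:7]
i=8 'c': node 5→1 (via fail)
i=9 'c': node 1→1 (via fail)
i=10 'e': node 1→0 (via fail)
i=11 'd': node 0→0
i=12 'c': node 0→1
i=13 'b': node 1→2
i=14 'c': node 2→3  emit P1@[13:14]
i=15 'a': node 3→4
i=16 'b': node 4→6 (via fail)
i=17 'c': node 6→7  emit P1@[16:17]
i=18 'c': node 7→1 (via fail)
i=19 'b': node 1→2
i=20 'a': node 2→0 (via fail)
i=21 'e': node 0→0
i=22 'c': node 0→1
i=23 'b': node 1→2
i=24 'c': node 2→3  emit P1@[23:24]
i=25 'a': node 3→4
i=26 'a': node 4→5  emit P0@[22:26]
i=27 'a': node 5→0 (via fail)
i=28 'a': node 0→0
i=29 'a': node 0→0
i=30 'b': node 0→6
i=31 'c': node 6→7  emit P1@[30:31]
i=32 'd': node 7→0 (via fail)
i=33 'a': node 0→0
i=34 'd': node 0→0
i=35 'c': node 0→1
i=36 'b': node 1→2
i=37 'c': node 2→3  emit P1@[36:37]
i=38 'a': node 3→4
i=39 'a': node 4→5  emit P0@[35:39]
i=40 'c': node 5→1 (via fail)
i=41 'b': node 1→2
i=42 'c': node 2→3  emit P1@[41:42]
i=43 'a': node 3→4
i=44 'a': node 4→5  emit P0@[40:44]
i=45 'e': node 5→0 (via fail)
i=46 'b': node 0→6
i=47 'c': node 6→7  emit P1@[46:47]
i=48 'd': node 7→0 (via fail)
i=49 'd': node 0→0
i=50 'c': node 0→1
i=51 'b': node 1→2

All matches (sorted): [[1,1],[5,1],[7,0],[14,1],[17,1],[24,1],[26,0],[31,1],[37,1],[39,0],[42,1],[44,0],[47,1]]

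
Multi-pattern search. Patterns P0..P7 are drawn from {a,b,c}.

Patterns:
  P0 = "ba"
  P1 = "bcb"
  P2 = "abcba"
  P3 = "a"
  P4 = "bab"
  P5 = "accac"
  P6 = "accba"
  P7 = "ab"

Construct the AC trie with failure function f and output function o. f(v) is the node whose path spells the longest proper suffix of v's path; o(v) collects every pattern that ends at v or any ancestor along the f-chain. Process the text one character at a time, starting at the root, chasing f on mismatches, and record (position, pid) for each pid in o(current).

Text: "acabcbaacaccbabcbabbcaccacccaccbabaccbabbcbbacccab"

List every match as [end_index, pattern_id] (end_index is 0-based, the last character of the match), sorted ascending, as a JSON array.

Construct AC machine:
Trie nodes:
  n0 'ε': a→5 b→1
  n1 'b': a→2 c→3
  n2 'ba': b→10  [P0 ends]
  n3 'bc': b→4
  n4 'bcb': ·  [P1 ends]
  n5 'a': b→6 c→11  [P3 ends]
  n6 'ab': c→7  [P7 ends]
  n7 'abc': b→8
  n8 'abcb': a→9
  n9 'abcba': ·  [P2 ends]
  n10 'bab': ·  [P4 ends]
  n11 'ac': c→12
  n12 'acc': a→13 b→15
  n13 'acca': c→14
  n14 'accac': ·  [P5 ends]
  n15 'accb': a→16
  n16 'accba': ·  [P6 ends]

Failure links (BFS by depth):
  fail(1) 'b': from fail(0)=0 chase 'b': 0 ⇒ 0;  out=∅∪out(0)=∅
  fail(5) 'a': from fail(0)=0 chase 'a': 0 ⇒ 0;  out={3}∪out(0)={3}
  fail(2) 'ba': from fail(1)=0 chase 'a': 0 ⇒ 5;  out={0}∪out(5)={0,3}
  fail(3) 'bc': from fail(1)=0 chase 'c': 0 ⇒ 0;  out=∅∪out(0)=∅
  fail(6) 'ab': from fail(5)=0 chase 'b': 0 ⇒ 1;  out={7}∪out(1)={7}
  fail(11) 'ac': from fail(5)=0 chase 'c': 0 ⇒ 0;  out=∅∪out(0)=∅
  fail(4) 'bcb': from fail(3)=0 chase 'b': 0 ⇒ 1;  out={1}∪out(1)={1}
  fail(7) 'abc': from fail(6)=1 chase 'c': 1 ⇒ 3;  out=∅∪out(3)=∅
  fail(10) 'bab': from fail(2)=5 chase 'b': 5 ⇒ 6;  out={4}∪out(6)={4,7}
  fail(12) 'acc': from fail(11)=0 chase 'c': 0 ⇒ 0;  out=∅∪out(0)=∅
  fail(8) 'abcb': from fail(7)=3 chase 'b': 3 ⇒ 4;  out=∅∪out(4)={1}
  fail(13) 'acca': from fail(12)=0 chase 'a': 0 ⇒ 5;  out=∅∪out(5)={3}
  fail(15) 'accb': from fail(12)=0 chase 'b': 0 ⇒ 1;  out=∅∪out(1)=∅
  fail(9) 'abcba': from fail(8)=4 chase 'a': 4→1 ⇒ 2;  out={2}∪out(2)={0,2,3}
  fail(14) 'accac': from fail(13)=5 chase 'c': 5 ⇒ 11;  out={5}∪out(11)={5}
  fail(16) 'accba': from fail(15)=1 chase 'a': 1 ⇒ 2;  out={6}∪out(2)={0,3,6}

Run:
pos 0 'a': at 5  ** P3@[0:0]
pos 1 'c': at 11
pos 2 'a': at 5 ·f  ** P3@[2:2]
pos 3 'b': at 6  ** P7@[2:3]
pos 4 'c': at 7
pos 5 'b': at 8  ** P1@[3:5]
pos 6 'a': at 9  ** P0@[5:6],P2@[2:6],P3@[6:6]
pos 7 'a': at 5 ·f  ** P3@[7:7]
pos 8 'c': at 11
pos 9 'a': at 5 ·f  ** P3@[9:9]
pos 10 'c': at 11
pos 11 'c': at 12
pos 12 'b': at 15
pos 13 'a': at 16  ** P0@[12:13],P3@[13:13],P6@[9:13]
pos 14 'b': at 10 ·f  ** P4@[12:14],P7@[13:14]
pos 15 'c': at 7 ·f
pos 16 'b': at 8  ** P1@[14:16]
pos 17 'a': at 9  ** P0@[16:17],P2@[13:17],P3@[17:17]
pos 18 'b': at 10 ·f  ** P4@[16:18],P7@[17:18]
pos 19 'b': at 1 ·f
pos 20 'c': at 3
pos 21 'a': at 5 ·f  ** P3@[21:21]
pos 22 'c': at 11
pos 23 'c': at 12
pos 24 'a': at 13  ** P3@[24:24]
pos 25 'c': at 14  ** P5@[21:25]
pos 26 'c': at 12 ·f
pos 27 'c': at 0 ·f
pos 28 'a': at 5  ** P3@[28:28]
pos 29 'c': at 11
pos 30 'c': at 12
pos 31 'b': at 15
pos 32 'a': at 16  ** P0@[31:32],P3@[32:32],P6@[28:32]
pos 33 'b': at 10 ·f  ** P4@[31:33],P7@[32:33]
pos 34 'a': at 2 ·f  ** P0@[33:34],P3@[34:34]
pos 35 'c': at 11 ·f
pos 36 'c': at 12
pos 37 'b': at 15
pos 38 'a': at 16  ** P0@[37:38],P3@[38:38],P6@[34:38]
pos 39 'b': at 10 ·f  ** P4@[37:39],P7@[38:39]
pos 40 'b': at 1 ·f
pos 41 'c': at 3
pos 42 'b': at 4  ** P1@[40:42]
pos 43 'b': at 1 ·f
pos 44 'a': at 2  ** P0@[43:44],P3@[44:44]
pos 45 'c': at 11 ·f
pos 46 'c': at 12
pos 47 'c': at 0 ·f
pos 48 'a': at 5  ** P3@[48:48]
pos 49 'b': at 6  ** P7@[48:49]

Result: [[0,3],[2,3],[3,7],[5,1],[6,0],[6,2],[6,3],[7,3],[9,3],[13,0],[13,3],[13,6],[14,4],[14,7],[16,1],[17,0],[17,2],[17,3],[18,4],[18,7],[21,3],[24,3],[25,5],[28,3],[32,0],[32,3],[32,6],[33,4],[33,7],[34,0],[34,3],[38,0],[38,3],[38,6],[39,4],[39,7],[42,1],[44,0],[44,3],[48,3],[49,7]]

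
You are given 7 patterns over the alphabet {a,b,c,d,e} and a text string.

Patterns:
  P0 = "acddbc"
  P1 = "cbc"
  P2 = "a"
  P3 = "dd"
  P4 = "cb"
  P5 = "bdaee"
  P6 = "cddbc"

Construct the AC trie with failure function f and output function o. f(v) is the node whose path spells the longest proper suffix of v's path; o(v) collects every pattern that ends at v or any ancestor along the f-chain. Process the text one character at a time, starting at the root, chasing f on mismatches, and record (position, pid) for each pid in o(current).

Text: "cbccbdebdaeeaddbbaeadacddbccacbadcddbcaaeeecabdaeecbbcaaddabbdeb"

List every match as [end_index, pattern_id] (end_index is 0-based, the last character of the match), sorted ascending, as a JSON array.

Build:
Trie nodes:
  0='ε' goto a→1 b→12 c→7 d→10
  1='a' goto c→2  ←P2
  2='ac' goto d→3
  3='acd' goto d→4
  4='acdd' goto b→5
  5='acddb' goto c→6
  6='acddbc' goto ·  ←P0
  7='c' goto b→8 d→17
  8='cb' goto c→9  ←P4
  9='cbc' goto ·  ←P1
  10='d' goto d→11
  11='dd' goto ·  ←P3
  12='b' goto d→13
  13='bd' goto a→14
  14='bda' goto e→15
  15='bdae' goto e→16
  16='bdaee' goto ·  ←P5
  17='cd' goto d→18
  18='cdd' goto b→19
  19='cddb' goto c→20
  20='cddbc' goto ·  ←P6

BFS fail/out derivation:
  fail(1) 'a': from fail(0)=0 chase 'a': 0 ⇒ 0;  out={2}∪out(0)={2}
  fail(7) 'c': from fail(0)=0 chase 'c': 0 ⇒ 0;  out=∅∪out(0)=∅
  fail(10) 'd': from fail(0)=0 chase 'd': 0 ⇒ 0;  out=∅∪out(0)=∅
  fail(12) 'b': from fail(0)=0 chase 'b': 0 ⇒ 0;  out=∅∪out(0)=∅
  fail(2) 'ac': from fail(1)=0 chase 'c': 0 ⇒ 7;  out=∅∪out(7)=∅
  fail(8) 'cb': from fail(7)=0 chase 'b': 0 ⇒ 12;  out={4}∪out(12)={4}
  fail(11) 'dd': from fail(10)=0 chase 'd': 0 ⇒ 10;  out={3}∪out(10)={3}
  fail(13) 'bd': from fail(12)=0 chase 'd': 0 ⇒ 10;  out=∅∪out(10)=∅
  fail(17) 'cd': from fail(7)=0 chase 'd': 0 ⇒ 10;  out=∅∪out(10)=∅
  fail(3) 'acd': from fail(2)=7 chase 'd': 7 ⇒ 17;  out=∅∪out(17)=∅
  fail(9) 'cbc': from fail(8)=12 chase 'c': 12→0 ⇒ 7;  out={1}∪out(7)={1}
  fail(14) 'bda': from fail(13)=10 chase 'a': 10→0 ⇒ 1;  out=∅∪out(1)={2}
  fail(18) 'cdd': from fail(17)=10 chase 'd': 10 ⇒ 11;  out=∅∪out(11)={3}
  fail(4) 'acdd': from fail(3)=17 chase 'd': 17 ⇒ 18;  out=∅∪out(18)={3}
  fail(15) 'bdae': from fail(14)=1 chase 'e': 1→0 ⇒ 0;  out=∅∪out(0)=∅
  fail(19) 'cddb': from fail(18)=11 chase 'b': 11→10→0 ⇒ 12;  out=∅∪out(12)=∅
  fail(5) 'acddb': from fail(4)=18 chase 'b': 18 ⇒ 19;  out=∅∪out(19)=∅
  fail(16) 'bdaee': from fail(15)=0 chase 'e': 0 ⇒ 0;  out={5}∪out(0)={5}
  fail(20) 'cddbc': from fail(19)=12 chase 'c': 12→0 ⇒ 7;  out={6}∪out(7)={6}
  fail(6) 'acddbc': from fail(5)=19 chase 'c': 19 ⇒ 20;  out={0}∪out(20)={0,6}

Run:
[0] read 'c'  n0⇒n7
[1] read 'b'  n7⇒n8  emit P4@[0:1]
[2] read 'c'  n8⇒n9  emit P1@[0:2]
[3] read 'c'  n9⇒n7 (via fail)
[4] read 'b'  n7⇒n8  emit P4@[3:4]
[5] read 'd'  n8⇒n13 (via fail)
[6] read 'e'  n13⇒n0 (via fail)
[7] read 'b'  n0⇒n12
[8] read 'd'  n12⇒n13
[9] read 'a'  n13⇒n14  emit P2@[9:9]
[10] read 'e'  n14⇒n15
[11] read 'e'  n15⇒n16  emit P5@[7:11]
[12] read 'a'  n16⇒n1 (via fail)  emit P2@[12:12]
[13] read 'd'  n1⇒n10 (via fail)
[14] read 'd'  n10⇒n11  emit P3@[13:14]
[15] read 'b'  n11⇒n12 (via fail)
[16] read 'b'  n12⇒n12 (via fail)
[17] read 'a'  n12⇒n1 (via fail)  emit P2@[17:17]
[18] read 'e'  n1⇒n0 (via fail)
[19] read 'a'  n0⇒n1  emit P2@[19:19]
[20] read 'd'  n1⇒n10 (via fail)
[21] read 'a'  n10⇒n1 (via fail)  emit P2@[21:21]
[22] read 'c'  n1⇒n2
[23] read 'd'  n2⇒n3
[24] read 'd'  n3⇒n4  emit P3@[23:24]
[25] read 'b'  n4⇒n5
[26] read 'c'  n5⇒n6  emit P0@[21:26],P6@[22:26]
[27] read 'c'  n6⇒n7 (via fail)
[28] read 'a'  n7⇒n1 (via fail)  emit P2@[28:28]
[29] read 'c'  n1⇒n2
[30] read 'b'  n2⇒n8 (via fail)  emit P4@[29:30]
[31] read 'a'  n8⇒n1 (via fail)  emit P2@[31:31]
[32] read 'd'  n1⇒n10 (via fail)
[33] read 'c'  n10⇒n7 (via fail)
[34] read 'd'  n7⇒n17
[35] read 'd'  n17⇒n18  emit P3@[34:35]
[36] read 'b'  n18⇒n19
[37] read 'c'  n19⇒n20  emit P6@[33:37]
[38] read 'a'  n20⇒n1 (via fail)  emit P2@[38:38]
[39] read 'a'  n1⇒n1 (via fail)  emit P2@[39:39]
[40] read 'e'  n1⇒n0 (via fail)
[41] read 'e'  n0⇒n0
[42] read 'e'  n0⇒n0
[43] read 'c'  n0⇒n7
[44] read 'a'  n7⇒n1 (via fail)  emit P2@[44:44]
[45] read 'b'  n1⇒n12 (via fail)
[46] read 'd'  n12⇒n13
[47] read 'a'  n13⇒n14  emit P2@[47:47]
[48] read 'e'  n14⇒n15
[49] read 'e'  n15⇒n16  emit P5@[45:49]
[50] read 'c'  n16⇒n7 (via fail)
[51] read 'b'  n7⇒n8  emit P4@[50:51]
[52] read 'b'  n8⇒n12 (via fail)
[53] read 'c'  n12⇒n7 (via fail)
[54] read 'a'  n7⇒n1 (via fail)  emit P2@[54:54]
[55] read 'a'  n1⇒n1 (via fail)  emit P2@[55:55]
[56] read 'd'  n1⇒n10 (via fail)
[57] read 'd'  n10⇒n11  emit P3@[56:57]
[58] read 'a'  n11⇒n1 (via fail)  emit P2@[58:58]
[59] read 'b'  n1⇒n12 (via fail)
[60] read 'b'  n12⇒n12 (via fail)
[61] read 'd'  n12⇒n13
[62] read 'e'  n13⇒n0 (via fail)
[63] read 'b'  n0⇒n12

Result: [[1,4],[2,1],[4,4],[9,2],[11,5],[12,2],[14,3],[17,2],[19,2],[21,2],[24,3],[26,0],[26,6],[28,2],[30,4],[31,2],[35,3],[37,6],[38,2],[39,2],[44,2],[47,2],[49,5],[51,4],[54,2],[55,2],[57,3],[58,2]]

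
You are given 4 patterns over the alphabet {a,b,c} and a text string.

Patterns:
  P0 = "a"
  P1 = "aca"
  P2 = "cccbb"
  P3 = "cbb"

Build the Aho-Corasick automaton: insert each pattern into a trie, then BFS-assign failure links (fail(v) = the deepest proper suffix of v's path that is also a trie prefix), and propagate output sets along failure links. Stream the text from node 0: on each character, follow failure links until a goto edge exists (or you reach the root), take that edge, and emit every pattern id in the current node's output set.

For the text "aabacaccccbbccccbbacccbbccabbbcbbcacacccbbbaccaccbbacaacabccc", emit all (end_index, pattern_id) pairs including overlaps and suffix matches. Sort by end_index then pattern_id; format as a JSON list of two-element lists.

Build automaton:
Trie nodes:
  n0 'ε': a→1 c→4
  n1 'a': c→2  ←P0
  n2 'ac': a→3
  n3 'aca': ·  ←P1
  n4 'c': b→9 c→5
  n5 'cc': c→6
  n6 'ccc': b→7
  n7 'cccb': b→8
  n8 'cccbb': ·  ←P2
  n9 'cb': b→10
  n10 'cbb': ·  ←P3

BFS fail/out derivation:
  fail(1) 'a': from fail(0)=0 chase 'a': 0 ⇒ 0;  out={0}∪out(0)={0}
  fail(4) 'c': from fail(0)=0 chase 'c': 0 ⇒ 0;  out=∅∪out(0)=∅
  fail(2) 'ac': from fail(1)=0 chase 'c': 0 ⇒ 4;  out=∅∪out(4)=∅
  fail(5) 'cc': from fail(4)=0 chase 'c': 0 ⇒ 4;  out=∅∪out(4)=∅
  fail(9) 'cb': from fail(4)=0 chase 'b': 0 ⇒ 0;  out=∅∪out(0)=∅
  fail(3) 'aca': from fail(2)=4 chase 'a': 4→0 ⇒ 1;  out={1}∪out(1)={0,1}
  fail(6) 'ccc': from fail(5)=4 chase 'c': 4 ⇒ 5;  out=∅∪out(5)=∅
  fail(10) 'cbb': from fail(9)=0 chase 'b': 0 ⇒ 0;  out={3}∪out(0)={3}
  fail(7) 'cccb': from fail(6)=5 chase 'b': 5→4 ⇒ 9;  out=∅∪out(9)=∅
  fail(8) 'cccbb': from fail(7)=9 chase 'b': 9 ⇒ 10;  out={2}∪out(10)={2,3}

Scan:
[0] read 'a'  n0⇒n1  → match P0@[0:0]
[1] read 'a'  n1⇒n1 ·f  → match P0@[1:1]
[2] read 'b'  n1⇒n0 ·f
[3] read 'a'  n0⇒n1  → match P0@[3:3]
[4] read 'c'  n1⇒n2
[5] read 'a'  n2⇒n3  → match P0@[5:5],P1@[3:5]
[6] read 'c'  n3⇒n2 ·f
[7] read 'c'  n2⇒n5 ·f
[8] read 'c'  n5⇒n6
[9] read 'c'  n6⇒n6 ·f
[10] read 'b'  n6⇒n7
[11] read 'b'  n7⇒n8  → match P2@[7:11],P3@[9:11]
[12] read 'c'  n8⇒n4 ·f
[13] read 'c'  n4⇒n5
[14] read 'c'  n5⇒n6
[15] read 'c'  n6⇒n6 ·f
[16] read 'b'  n6⇒n7
[17] read 'b'  n7⇒n8  → match P2@[13:17],P3@[15:17]
[18] read 'a'  n8⇒n1 ·f  → match P0@[18:18]
[19] read 'c'  n1⇒n2
[20] read 'c'  n2⇒n5 ·f
[21] read 'c'  n5⇒n6
[22] read 'b'  n6⇒n7
[23] read 'b'  n7⇒n8  → match P2@[19:23],P3@[21:23]
[24] read 'c'  n8⇒n4 ·f
[25] read 'c'  n4⇒n5
[26] read 'a'  n5⇒n1 ·f  → match P0@[26:26]
[27] read 'b'  n1⇒n0 ·f
[28] read 'b'  n0⇒n0
[29] read 'b'  n0⇒n0
[30] read 'c'  n0⇒n4
[31] read 'b'  n4⇒n9
[32] read 'b'  n9⇒n10  → match P3@[30:32]
[33] read 'c'  n10⇒n4 ·f
[34] read 'a'  n4⇒n1 ·f  → match P0@[34:34]
[35] read 'c'  n1⇒n2
[36] read 'a'  n2⇒n3  → match P0@[36:36],P1@[34:36]
[37] read 'c'  n3⇒n2 ·f
[38] read 'c'  n2⇒n5 ·f
[39] read 'c'  n5⇒n6
[40] read 'b'  n6⇒n7
[41] read 'b'  n7⇒n8  → match P2@[37:41],P3@[39:41]
[42] read 'b'  n8⇒n0 ·f
[43] read 'a'  n0⇒n1  → match P0@[43:43]
[44] read 'c'  n1⇒n2
[45] read 'c'  n2⇒n5 ·f
[46] read 'a'  n5⇒n1 ·f  → match P0@[46:46]
[47] read 'c'  n1⇒n2
[48] read 'c'  n2⇒n5 ·f
[49] read 'b'  n5⇒n9 ·f
[50] read 'b'  n9⇒n10  → match P3@[48:50]
[51] read 'a'  n10⇒n1 ·f  → match P0@[51:51]
[52] read 'c'  n1⇒n2
[53] read 'a'  n2⇒n3  → match P0@[53:53],P1@[51:53]
[54] read 'a'  n3⇒n1 ·f  → match P0@[54:54]
[55] read 'c'  n1⇒n2
[56] read 'a'  n2⇒n3  → match P0@[56:56],P1@[54:56]
[57] read 'b'  n3⇒n0 ·f
[58] read 'c'  n0⇒n4
[59] read 'c'  n4⇒n5
[60] read 'c'  n5⇒n6

Matches: [[0,0],[1,0],[3,0],[5,0],[5,1],[11,2],[11,3],[17,2],[17,3],[18,0],[23,2],[23,3],[26,0],[32,3],[34,0],[36,0],[36,1],[41,2],[41,3],[43,0],[46,0],[50,3],[51,0],[53,0],[53,1],[54,0],[56,0],[56,1]]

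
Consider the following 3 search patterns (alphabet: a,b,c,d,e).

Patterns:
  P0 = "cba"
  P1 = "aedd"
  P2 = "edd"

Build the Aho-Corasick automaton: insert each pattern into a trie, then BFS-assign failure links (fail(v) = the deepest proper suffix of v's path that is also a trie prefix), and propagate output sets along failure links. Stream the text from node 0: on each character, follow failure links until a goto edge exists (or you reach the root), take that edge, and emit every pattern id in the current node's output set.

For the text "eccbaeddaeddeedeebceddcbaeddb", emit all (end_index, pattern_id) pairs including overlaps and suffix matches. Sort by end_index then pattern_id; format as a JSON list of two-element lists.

Construct AC machine:
Trie nodes:
  0='ε' goto a→4 c→1 e→8
  1='c' goto b→2
  2='cb' goto a→3
  3='cba' goto ·  [P0 ends]
  4='a' goto e→5
  5='ae' goto d→6
  6='aed' goto d→7
  7='aedd' goto ·  [P1 ends]
  8='e' goto d→9
  9='ed' goto d→10
  10='edd' goto ·  [P2 ends]

Failure links (BFS by depth):
  fail(1) 'c': from fail(0)=0 chase 'c': 0 ⇒ 0;  out=∅∪out(0)=∅
  fail(4) 'a': from fail(0)=0 chase 'a': 0 ⇒ 0;  out=∅∪out(0)=∅
  fail(8) 'e': from fail(0)=0 chase 'e': 0 ⇒ 0;  out=∅∪out(0)=∅
  fail(2) 'cb': from fail(1)=0 chase 'b': 0 ⇒ 0;  out=∅∪out(0)=∅
  fail(5) 'ae': from fail(4)=0 chase 'e': 0 ⇒ 8;  out=∅∪out(8)=∅
  fail(9) 'ed': from fail(8)=0 chase 'd': 0 ⇒ 0;  out=∅∪out(0)=∅
  fail(3) 'cba': from fail(2)=0 chase 'a': 0 ⇒ 4;  out={0}∪out(4)={0}
  fail(6) 'aed': from fail(5)=8 chase 'd': 8 ⇒ 9;  out=∅∪out(9)=∅
  fail(10) 'edd': from fail(9)=0 chase 'd': 0 ⇒ 0;  out={2}∪out(0)={2}
  fail(7) 'aedd': from fail(6)=9 chase 'd': 9 ⇒ 10;  out={1}∪out(10)={1,2}

Run:
[0] read 'e'  n0⇒n8
[1] read 'c'  n8⇒n1 ·f
[2] read 'c'  n1⇒n1 ·f
[3] read 'b'  n1⇒n2
[4] read 'a'  n2⇒n3  ** P0@[2:4]
[5] read 'e'  n3⇒n5 ·f
[6] read 'd'  n5⇒n6
[7] read 'd'  n6⇒n7  ** P1@[4:7],P2@[5:7]
[8] read 'a'  n7⇒n4 ·f
[9] read 'e'  n4⇒n5
[10] read 'd'  n5⇒n6
[11] read 'd'  n6⇒n7  ** P1@[8:11],P2@[9:11]
[12] read 'e'  n7⇒n8 ·f
[13] read 'e'  n8⇒n8 ·f
[14] read 'd'  n8⇒n9
[15] read 'e'  n9⇒n8 ·f
[16] read 'e'  n8⇒n8 ·f
[17] read 'b'  n8⇒n0 ·f
[18] read 'c'  n0⇒n1
[19] read 'e'  n1⇒n8 ·f
[20] read 'd'  n8⇒n9
[21] read 'd'  n9⇒n10  ** P2@[19:21]
[22] read 'c'  n10⇒n1 ·f
[23] read 'b'  n1⇒n2
[24] read 'a'  n2⇒n3  ** P0@[22:24]
[25] read 'e'  n3⇒n5 ·f
[26] read 'd'  n5⇒n6
[27] read 'd'  n6⇒n7  ** P1@[24:27],P2@[25:27]
[28] read 'b'  n7⇒n0 ·f

Matches: [[4,0],[7,1],[7,2],[11,1],[11,2],[21,2],[24,0],[27,1],[27,2]]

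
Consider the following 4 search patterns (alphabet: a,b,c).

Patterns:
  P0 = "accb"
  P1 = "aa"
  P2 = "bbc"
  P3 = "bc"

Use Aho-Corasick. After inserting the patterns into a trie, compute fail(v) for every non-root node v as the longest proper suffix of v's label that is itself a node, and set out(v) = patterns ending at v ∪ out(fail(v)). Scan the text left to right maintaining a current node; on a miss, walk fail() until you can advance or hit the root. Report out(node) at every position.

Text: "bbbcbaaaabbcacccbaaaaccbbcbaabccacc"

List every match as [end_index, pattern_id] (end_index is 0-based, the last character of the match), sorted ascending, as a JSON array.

Build automaton:
Trie nodes:
  n0 'ε': a→1 b→6
  n1 'a': a→5 c→2
  n2 'ac': c→3
  n3 'acc': b→4
  n4 'accb': ·  [P0 ends]
  n5 'aa': ·  [P1 ends]
  n6 'b': b→7 c→9
  n7 'bb': c→8
  n8 'bbc': ·  [P2 ends]
  n9 'bc': ·  [P3 ends]

BFS fail/out derivation:
  fail(1) 'a': from fail(0)=0 chase 'a': 0 ⇒ 0;  out=∅∪out(0)=∅
  fail(6) 'b': from fail(0)=0 chase 'b': 0 ⇒ 0;  out=∅∪out(0)=∅
  fail(2) 'ac': from fail(1)=0 chase 'c': 0 ⇒ 0;  out=∅∪out(0)=∅
  fail(5) 'aa': from fail(1)=0 chase 'a': 0 ⇒ 1;  out={1}∪out(1)={1}
  fail(7) 'bb': from fail(6)=0 chase 'b': 0 ⇒ 6;  out=∅∪out(6)=∅
  fail(9) 'bc': from fail(6)=0 chase 'c': 0 ⇒ 0;  out={3}∪out(0)={3}
  fail(3) 'acc': from fail(2)=0 chase 'c': 0 ⇒ 0;  out=∅∪out(0)=∅
  fail(8) 'bbc': from fail(7)=6 chase 'c': 6 ⇒ 9;  out={2}∪out(9)={2,3}
  fail(4) 'accb': from fail(3)=0 chase 'b': 0 ⇒ 6;  out={0}∪out(6)={0}

Scan:
[0] read 'b'  n0⇒n6
[1] read 'b'  n6⇒n7
[2] read 'b'  n7⇒n7 ·f
[3] read 'c'  n7⇒n8  → match P2@[1:3],P3@[2:3]
[4] read 'b'  n8⇒n6 ·f
[5] read 'a'  n6⇒n1 ·f
[6] read 'a'  n1⇒n5  → match P1@[5:6]
[7] read 'a'  n5⇒n5 ·f  → match P1@[6:7]
[8] read 'a'  n5⇒n5 ·f  → match P1@[7:8]
[9] read 'b'  n5⇒n6 ·f
[10] read 'b'  n6⇒n7
[11] read 'c'  n7⇒n8  → match P2@[9:11],P3@[10:11]
[12] read 'a'  n8⇒n1 ·f
[13] read 'c'  n1⇒n2
[14] read 'c'  n2⇒n3
[15] read 'c'  n3⇒n0 ·f
[16] read 'b'  n0⇒n6
[17] read 'a'  n6⇒n1 ·f
[18] read 'a'  n1⇒n5  → match P1@[17:18]
[19] read 'a'  n5⇒n5 ·f  → match P1@[18:19]
[20] read 'a'  n5⇒n5 ·f  → match P1@[19:20]
[21] read 'c'  n5⇒n2 ·f
[22] read 'c'  n2⇒n3
[23] read 'b'  n3⇒n4  → match P0@[20:23]
[24] read 'b'  n4⇒n7 ·f
[25] read 'c'  n7⇒n8  → match P2@[23:25],P3@[24:25]
[26] read 'b'  n8⇒n6 ·f
[27] read 'a'  n6⇒n1 ·f
[28] read 'a'  n1⇒n5  → match P1@[27:28]
[29] read 'b'  n5⇒n6 ·f
[30] read 'c'  n6⇒n9  → match P3@[29:30]
[31] read 'c'  n9⇒n0 ·f
[32] read 'a'  n0⇒n1
[33] read 'c'  n1⇒n2
[34] read 'c'  n2⇒n3

All matches (sorted): [[3,2],[3,3],[6,1],[7,1],[8,1],[11,2],[11,3],[18,1],[19,1],[20,1],[23,0],[25,2],[25,3],[28,1],[30,3]]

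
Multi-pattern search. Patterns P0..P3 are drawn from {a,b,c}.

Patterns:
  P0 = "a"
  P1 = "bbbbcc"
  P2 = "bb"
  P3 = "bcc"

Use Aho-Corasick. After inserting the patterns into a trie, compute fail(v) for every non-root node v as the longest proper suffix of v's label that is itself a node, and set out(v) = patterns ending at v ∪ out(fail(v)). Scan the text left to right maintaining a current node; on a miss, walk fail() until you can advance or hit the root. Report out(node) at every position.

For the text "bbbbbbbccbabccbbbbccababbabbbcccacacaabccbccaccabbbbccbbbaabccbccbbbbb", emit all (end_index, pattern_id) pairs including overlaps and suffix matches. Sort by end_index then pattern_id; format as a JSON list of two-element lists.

Build automaton:
Trie (insert patterns):
  n0 'ε': a→1 b→2
  n1 'a': ·  [P0 ends]
  n2 'b': b→3 c→8
  n3 'bb': b→4  [P2 ends]
  n4 'bbb': b→5
  n5 'bbbb': c→6
  n6 'bbbbc': c→7
  n7 'bbbbcc': ·  [P1 ends]
  n8 'bc': c→9
  n9 'bcc': ·  [P3 ends]

BFS fail/out derivation:
  n1('a'): parent n0 fail=0; on 'a' 0 → fail=0;  out {0}∪∅={0}
  n2('b'): parent n0 fail=0; on 'b' 0 → fail=0;  out ∅∪∅=∅
  n3('bb'): parent n2 fail=0; on 'b' 0 → fail=2;  out {2}∪∅={2}
  n8('bc'): parent n2 fail=0; on 'c' 0 → fail=0;  out ∅∪∅=∅
  n4('bbb'): parent n3 fail=2; on 'b' 2 → fail=3;  out ∅∪{2}={2}
  n9('bcc'): parent n8 fail=0; on 'c' 0 → fail=0;  out {3}∪∅={3}
  n5('bbbb'): parent n4 fail=3; on 'b' 3 → fail=4;  out ∅∪{2}={2}
  n6('bbbbc'): parent n5 fail=4; on 'c' 4→3→2 → fail=8;  out ∅∪∅=∅
  n7('bbbbcc'): parent n6 fail=8; on 'c' 8 → fail=9;  out {1}∪{3}={1,3}

Run:
pos 0 'b': at 2
pos 1 'b': at 3  → match P2@[0:1]
pos 2 'b': at 4  → match P2@[1:2]
pos 3 'b': at 5  → match P2@[2:3]
pos 4 'b': at 5 (fail-walked)  → match P2@[3:4]
pos 5 'b': at 5 (fail-walked)  → match P2@[4:5]
pos 6 'b': at 5 (fail-walked)  → match P2@[5:6]
pos 7 'c': at 6
pos 8 'c': at 7  → match P1@[3:8],P3@[6:8]
pos 9 'b': at 2 (fail-walked)
pos 10 'a': at 1 (fail-walked)  → match P0@[10:10]
pos 11 'b': at 2 (fail-walked)
pos 12 'c': at 8
pos 13 'c': at 9  → match P3@[11:13]
pos 14 'b': at 2 (fail-walked)
pos 15 'b': at 3  → match P2@[14:15]
pos 16 'b': at 4  → match P2@[15:16]
pos 17 'b': at 5  → match P2@[16:17]
pos 18 'c': at 6
pos 19 'c': at 7  → match P1@[14:19],P3@[17:19]
pos 20 'a': at 1 (fail-walked)  → match P0@[20:20]
pos 21 'b': at 2 (fail-walked)
pos 22 'a': at 1 (fail-walked)  → match P0@[22:22]
pos 23 'b': at 2 (fail-walked)
pos 24 'b': at 3  → match P2@[23:24]
pos 25 'a': at 1 (fail-walked)  → match P0@[25:25]
pos 26 'b': at 2 (fail-walked)
pos 27 'b': at 3  → match P2@[26:27]
pos 28 'b': at 4  → match P2@[27:28]
pos 29 'c': at 8 (fail-walked)
pos 30 'c': at 9  → match P3@[28:30]
pos 31 'c': at 0 (fail-walked)
pos 32 'a': at 1  → match P0@[32:32]
pos 33 'c': at 0 (fail-walked)
pos 34 'a': at 1  → match P0@[34:34]
pos 35 'c': at 0 (fail-walked)
pos 36 'a': at 1  → match P0@[36:36]
pos 37 'a': at 1 (fail-walked)  → match P0@[37:37]
pos 38 'b': at 2 (fail-walked)
pos 39 'c': at 8
pos 40 'c': at 9  → match P3@[38:40]
pos 41 'b': at 2 (fail-walked)
pos 42 'c': at 8
pos 43 'c': at 9  → match P3@[41:43]
pos 44 'a': at 1 (fail-walked)  → match P0@[44:44]
pos 45 'c': at 0 (fail-walked)
pos 46 'c': at 0
pos 47 'a': at 1  → match P0@[47:47]
pos 48 'b': at 2 (fail-walked)
pos 49 'b': at 3  → match P2@[48:49]
pos 50 'b': at 4  → match P2@[49:50]
pos 51 'b': at 5  → match P2@[50:51]
pos 52 'c': at 6
pos 53 'c': at 7  → match P1@[48:53],P3@[51:53]
pos 54 'b': at 2 (fail-walked)
pos 55 'b': at 3  → match P2@[54:55]
pos 56 'b': at 4  → match P2@[55:56]
pos 57 'a': at 1 (fail-walked)  → match P0@[57:57]
pos 58 'a': at 1 (fail-walked)  → match P0@[58:58]
pos 59 'b': at 2 (fail-walked)
pos 60 'c': at 8
pos 61 'c': at 9  → match P3@[59:61]
pos 62 'b': at 2 (fail-walked)
pos 63 'c': at 8
pos 64 'c': at 9  → match P3@[62:64]
pos 65 'b': at 2 (fail-walked)
pos 66 'b': at 3  → match P2@[65:66]
pos 67 'b': at 4  → match P2@[66:67]
pos 68 'b': at 5  → match P2@[67:68]
pos 69 'b': at 5 (fail-walked)  → match P2@[68:69]

Result: [[1,2],[2,2],[3,2],[4,2],[5,2],[6,2],[8,1],[8,3],[10,0],[13,3],[15,2],[16,2],[17,2],[19,1],[19,3],[20,0],[22,0],[24,2],[25,0],[27,2],[28,2],[30,3],[32,0],[34,0],[36,0],[37,0],[40,3],[43,3],[44,0],[47,0],[49,2],[50,2],[51,2],[53,1],[53,3],[55,2],[56,2],[57,0],[58,0],[61,3],[64,3],[66,2],[67,2],[68,2],[69,2]]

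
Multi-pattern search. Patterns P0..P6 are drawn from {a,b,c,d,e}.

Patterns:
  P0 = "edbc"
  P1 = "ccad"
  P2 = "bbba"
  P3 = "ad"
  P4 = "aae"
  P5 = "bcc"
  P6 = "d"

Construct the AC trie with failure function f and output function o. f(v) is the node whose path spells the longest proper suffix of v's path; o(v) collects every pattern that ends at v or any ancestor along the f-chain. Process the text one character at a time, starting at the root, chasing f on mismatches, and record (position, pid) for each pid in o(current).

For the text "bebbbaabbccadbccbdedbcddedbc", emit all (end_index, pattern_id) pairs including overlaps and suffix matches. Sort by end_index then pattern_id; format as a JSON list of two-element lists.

Construct AC machine:
Trie (insert patterns):
  n0 'ε': a→13 b→9 c→5 d→19 e→1
  n1 'e': d→2
  n2 'ed': b→3
  n3 'edb': c→4
  n4 'edbc': ·  ←P0
  n5 'c': c→6
  n6 'cc': a→7
  n7 'cca': d→8
  n8 'ccad': ·  ←P1
  n9 'b': b→10 c→17
  n10 'bb': b→11
  n11 'bbb': a→12
  n12 'bbba': ·  ←P2
  n13 'a': a→15 d→14
  n14 'ad': ·  ←P3
  n15 'aa': e→16
  n16 'aae': ·  ←P4
  n17 'bc': c→18
  n18 'bcc': ·  ←P5
  n19 'd': ·  ←P6

Failure links (BFS by depth):
  n1('e'): parent n0 fail=0; on 'e' 0 → fail=0;  out ∅∪∅=∅
  n5('c'): parent n0 fail=0; on 'c' 0 → fail=0;  out ∅∪∅=∅
  n9('b'): parent n0 fail=0; on 'b' 0 → fail=0;  out ∅∪∅=∅
  n13('a'): parent n0 fail=0; on 'a' 0 → fail=0;  out ∅∪∅=∅
  n19('d'): parent n0 fail=0; on 'd' 0 → fail=0;  out {6}∪∅={6}
  n2('ed'): parent n1 fail=0; on 'd' 0 → fail=19;  out ∅∪{6}={6}
  n6('cc'): parent n5 fail=0; on 'c' 0 → fail=5;  out ∅∪∅=∅
  n10('bb'): parent n9 fail=0; on 'b' 0 → fail=9;  out ∅∪∅=∅
  n14('ad'): parent n13 fail=0; on 'd' 0 → fail=19;  out {3}∪{6}={3,6}
  n15('aa'): parent n13 fail=0; on 'a' 0 → fail=13;  out ∅∪∅=∅
  n17('bc'): parent n9 fail=0; on 'c' 0 → fail=5;  out ∅∪∅=∅
  n3('edb'): parent n2 fail=19; on 'b' 19→0 → fail=9;  out ∅∪∅=∅
  n7('cca'): parent n6 fail=5; on 'a' 5→0 → fail=13;  out ∅∪∅=∅
  n11('bbb'): parent n10 fail=9; on 'b' 9 → fail=10;  out ∅∪∅=∅
  n16('aae'): parent n15 fail=13; on 'e' 13→0 → fail=1;  out {4}∪∅={4}
  n18('bcc'): parent n17 fail=5; on 'c' 5 → fail=6;  out {5}∪∅={5}
  n4('edbc'): parent n3 fail=9; on 'c' 9 → fail=17;  out {0}∪∅={0}
  n8('ccad'): parent n7 fail=13; on 'd' 13 → fail=14;  out {1}∪{3,6}={1,3,6}
  n12('bbba'): parent n11 fail=10; on 'a' 10→9→0 → fail=13;  out {2}∪∅={2}

Run:
pos 0 'b': at 9
pos 1 'e': at 1 (fail-walked)
pos 2 'b': at 9 (fail-walked)
pos 3 'b': at 10
pos 4 'b': at 11
pos 5 'a': at 12  emit P2@[2:5]
pos 6 'a': at 15 (fail-walked)
pos 7 'b': at 9 (fail-walked)
pos 8 'b': at 10
pos 9 'c': at 17 (fail-walked)
pos 10 'c': at 18  emit P5@[8:10]
pos 11 'a': at 7 (fail-walked)
pos 12 'd': at 8  emit P1@[9:12],P3@[11:12],P6@[12:12]
pos 13 'b': at 9 (fail-walked)
pos 14 'c': at 17
pos 15 'c': at 18  emit P5@[13:15]
pos 16 'b': at 9 (fail-walked)
pos 17 'd': at 19 (fail-walked)  emit P6@[17:17]
pos 18 'e': at 1 (fail-walked)
pos 19 'd': at 2  emit P6@[19:19]
pos 20 'b': at 3
pos 21 'c': at 4  emit P0@[18:21]
pos 22 'd': at 19 (fail-walked)  emit P6@[22:22]
pos 23 'd': at 19 (fail-walked)  emit P6@[23:23]
pos 24 'e': at 1 (fail-walked)
pos 25 'd': at 2  emit P6@[25:25]
pos 26 'b': at 3
pos 27 'c': at 4  emit P0@[24:27]

Result: [[5,2],[10,5],[12,1],[12,3],[12,6],[15,5],[17,6],[19,6],[21,0],[22,6],[23,6],[25,6],[27,0]]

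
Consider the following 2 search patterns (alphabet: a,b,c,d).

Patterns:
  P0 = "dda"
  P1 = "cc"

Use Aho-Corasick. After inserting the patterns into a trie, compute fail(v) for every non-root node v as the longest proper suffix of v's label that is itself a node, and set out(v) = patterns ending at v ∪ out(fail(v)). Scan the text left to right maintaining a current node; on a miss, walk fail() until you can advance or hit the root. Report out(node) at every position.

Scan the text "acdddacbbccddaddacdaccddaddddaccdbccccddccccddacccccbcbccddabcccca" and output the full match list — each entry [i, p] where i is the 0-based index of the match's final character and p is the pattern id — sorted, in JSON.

Construct AC machine:
Trie (insert patterns):
  n0 'ε': c→4 d→1
  n1 'd': d→2
  n2 'dd': a→3
  n3 'dda': ·  ←P0
  n4 'c': c→5
  n5 'cc': ·  ←P1

Failure links (BFS by depth):
  n1('d'): parent n0 fail=0; on 'd' 0 → fail=0;  out ∅∪∅=∅
  n4('c'): parent n0 fail=0; on 'c' 0 → fail=0;  out ∅∪∅=∅
  n2('dd'): parent n1 fail=0; on 'd' 0 → fail=1;  out ∅∪∅=∅
  n5('cc'): parent n4 fail=0; on 'c' 0 → fail=4;  out {1}∪∅={1}
  n3('dda'): parent n2 fail=1; on 'a' 1→0 → fail=0;  out {0}∪∅={0}

Text stream:
i=0 'a': node 0→0
i=1 'c': node 0→4
i=2 'd': node 4→1 (via fail)
i=3 'd': node 1→2
i=4 'd': node 2→2 (via fail)
i=5 'a': node 2→3  → match P0@[3:5]
i=6 'c': node 3→4 (via fail)
i=7 'b': node 4→0 (via fail)
i=8 'b': node 0→0
i=9 'c': node 0→4
i=10 'c': node 4→5  → match P1@[9:10]
i=11 'd': node 5→1 (via fail)
i=12 'd': node 1→2
i=13 'a': node 2→3  → match P0@[11:13]
i=14 'd': node 3→1 (via fail)
i=15 'd': node 1→2
i=16 'a': node 2→3  → match P0@[14:16]
i=17 'c': node 3→4 (via fail)
i=18 'd': node 4→1 (via fail)
i=19 'a': node 1→0 (via fail)
i=20 'c': node 0→4
i=21 'c': node 4→5  → match P1@[20:21]
i=22 'd': node 5→1 (via fail)
i=23 'd': node 1→2
i=24 'a': node 2→3  → match P0@[22:24]
i=25 'd': node 3→1 (via fail)
i=26 'd': node 1→2
i=27 'd': node 2→2 (via fail)
i=28 'd': node 2→2 (via fail)
i=29 'a': node 2→3  → match P0@[27:29]
i=30 'c': node 3→4 (via fail)
i=31 'c': node 4→5  → match P1@[30:31]
i=32 'd': node 5→1 (via fail)
i=33 'b': node 1→0 (via fail)
i=34 'c': node 0→4
i=35 'c': node 4→5  → match P1@[34:35]
i=36 'c': node 5→5 (via fail)  → match P1@[35:36]
i=37 'c': node 5→5 (via fail)  → match P1@[36:37]
i=38 'd': node 5→1 (via fail)
i=39 'd': node 1→2
i=40 'c': node 2→4 (via fail)
i=41 'c': node 4→5  → match P1@[40:41]
i=42 'c': node 5→5 (via fail)  → match P1@[41:42]
i=43 'c': node 5→5 (via fail)  → match P1@[42:43]
i=44 'd': node 5→1 (via fail)
i=45 'd': node 1→2
i=46 'a': node 2→3  → match P0@[44:46]
i=47 'c': node 3→4 (via fail)
i=48 'c': node 4→5  → match P1@[47:48]
i=49 'c': node 5→5 (via fail)  → match P1@[48:49]
i=50 'c': node 5→5 (via fail)  → match P1@[49:50]
i=51 'c': node 5→5 (via fail)  → match P1@[50:51]
i=52 'b': node 5→0 (via fail)
i=53 'c': node 0→4
i=54 'b': node 4→0 (via fail)
i=55 'c': node 0→4
i=56 'c': node 4→5  → match P1@[55:56]
i=57 'd': node 5→1 (via fail)
i=58 'd': node 1→2
i=59 'a': node 2→3  → match P0@[57:59]
i=60 'b': node 3→0 (via fail)
i=61 'c': node 0→4
i=62 'c': node 4→5  → match P1@[61:62]
i=63 'c': node 5→5 (via fail)  → match P1@[62:63]
i=64 'c': node 5→5 (via fail)  → match P1@[63:64]
i=65 'a': node 5→0 (via fail)

Matches: [[5,0],[10,1],[13,0],[16,0],[21,1],[24,0],[29,0],[31,1],[35,1],[36,1],[37,1],[41,1],[42,1],[43,1],[46,0],[48,1],[49,1],[50,1],[51,1],[56,1],[59,0],[62,1],[63,1],[64,1]]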